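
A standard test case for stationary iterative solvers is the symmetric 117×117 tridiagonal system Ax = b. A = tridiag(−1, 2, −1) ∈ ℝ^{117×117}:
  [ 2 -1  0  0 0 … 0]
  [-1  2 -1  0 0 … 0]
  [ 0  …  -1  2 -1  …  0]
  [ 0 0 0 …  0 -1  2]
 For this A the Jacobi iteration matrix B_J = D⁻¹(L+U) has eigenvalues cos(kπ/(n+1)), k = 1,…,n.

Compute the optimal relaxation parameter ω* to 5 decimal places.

spectrum of D⁻¹(L+U) = {cos(kπ/118) : 1≤k≤117}; ρ_J = cos(π/118) = 0.99965.
√(1−ρ_J²) = |sin(π/118)| = 0.026621
ω* = 2 / (1 + 0.026621) = 2 / 1.026621 ≈ 1.94814.
Hence ρ(B_{ω*}) = 1.94814 − 1 = 0.94814.

ω* = 1.94814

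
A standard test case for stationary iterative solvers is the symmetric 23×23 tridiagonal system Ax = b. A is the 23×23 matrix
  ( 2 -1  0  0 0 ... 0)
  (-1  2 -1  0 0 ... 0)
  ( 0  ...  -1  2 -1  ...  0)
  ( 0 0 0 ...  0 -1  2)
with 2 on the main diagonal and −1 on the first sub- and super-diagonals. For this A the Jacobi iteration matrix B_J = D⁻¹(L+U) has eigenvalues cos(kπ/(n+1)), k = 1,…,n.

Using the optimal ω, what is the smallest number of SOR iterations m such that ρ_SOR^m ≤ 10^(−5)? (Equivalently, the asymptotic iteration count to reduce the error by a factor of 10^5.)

½·tridiag(1,0,1) at n=23: λ_k = cos(kπ/24); max |λ| at k=1 ⇒ ρ_J = cos(π/24) ≈ 0.9914449.
1 − cos²(π/24) = sin²(π/24) ⇒ √(1−ρ_J²) = sin(π/24) = 0.1305262.
Young: ω* = 2/(1+√(1−ρ_J²)) = 2/(1+0.1305262) = 2/1.1305262 = 1.7690877.
ρ_SOR = ω* − 1 ≈ 0.7690877.
(0.7690877)^m ≤ 10^{−5}  ⇒  m·ln(0.7690877) ≤ −5·ln10  ⇒  m ≥ 43.850  ⇒  m = 44

m = 44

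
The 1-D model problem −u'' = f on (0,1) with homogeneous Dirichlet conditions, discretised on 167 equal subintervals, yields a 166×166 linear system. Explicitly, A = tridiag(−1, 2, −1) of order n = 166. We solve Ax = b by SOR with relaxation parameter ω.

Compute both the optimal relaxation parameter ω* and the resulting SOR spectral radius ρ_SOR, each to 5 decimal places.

B_J for the 166×166 system has eigenvalues cos(kπ/167); ρ_J = cos(π/167) = 0.99982.
√(1 − cos²(π/167)) = sin(π/167) ≈ 0.018811.
Young: ω* = 2/(1+√(1−ρ_J²)) = 2/(1+0.018811) = 2/1.018811 = 1.96307.
ρ_SOR = ω* − 1 = 1.96307 − 1 = 0.96307.

ω* = 1.96307, ρ_SOR = 0.96307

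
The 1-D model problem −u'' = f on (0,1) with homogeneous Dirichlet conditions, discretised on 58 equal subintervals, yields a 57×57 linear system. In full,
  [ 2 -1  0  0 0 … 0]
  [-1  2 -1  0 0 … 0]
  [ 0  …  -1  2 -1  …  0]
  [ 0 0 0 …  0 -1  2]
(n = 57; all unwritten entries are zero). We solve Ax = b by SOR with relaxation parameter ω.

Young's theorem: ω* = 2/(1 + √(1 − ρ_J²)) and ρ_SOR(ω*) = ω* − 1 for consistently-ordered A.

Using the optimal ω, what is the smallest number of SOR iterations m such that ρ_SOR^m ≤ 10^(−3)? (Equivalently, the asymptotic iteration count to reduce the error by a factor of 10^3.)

m = 64

B_J for the 57×57 system has eigenvalues cos(kπ/58); ρ_J = cos(π/58) = 0.9985334.
√(1 − cos²(π/58)) = sin(π/58) ≈ 0.0541389.
ω* = 2 / (1 + 0.0541389) = 2 / 1.0541389 ≈ 1.8972832.
Hence ρ(B_{ω*}) = 1.8972832 − 1 = 0.8972832.
ρ_SOR^m ≤ 10^(−3) ⇔ m ≥ 3·ln10/(−ln 0.8972832) = 6.90776/0.108384 = 63.734; m = ⌈63.734⌉ = 64.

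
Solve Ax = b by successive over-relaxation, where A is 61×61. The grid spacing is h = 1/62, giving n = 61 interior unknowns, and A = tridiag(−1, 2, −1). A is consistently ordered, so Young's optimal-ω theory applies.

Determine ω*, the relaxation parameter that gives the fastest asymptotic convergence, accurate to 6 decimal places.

n=61: λ(B_J) = 1 − λ(A)/2 = cos(kπ/62); k=1 gives ρ_J = 0.998717.
√(1−ρ_J²) = |sin(π/62)| = 0.0506492
ω* = 2/(1+0.0506492) = 1.903585
ρ_SOR = ω* − 1 = 1.903585 − 1 = 0.903585.

ω* = 1.903585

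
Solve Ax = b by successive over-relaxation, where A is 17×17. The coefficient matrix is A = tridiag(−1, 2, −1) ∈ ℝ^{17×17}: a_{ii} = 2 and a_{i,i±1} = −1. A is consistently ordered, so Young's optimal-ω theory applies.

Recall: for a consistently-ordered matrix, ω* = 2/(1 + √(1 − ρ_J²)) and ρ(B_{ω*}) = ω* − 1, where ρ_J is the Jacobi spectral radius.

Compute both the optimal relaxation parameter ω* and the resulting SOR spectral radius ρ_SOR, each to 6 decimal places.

½·tridiag(1,0,1) at n=17: λ_k = cos(kπ/18); max |λ| at k=1 ⇒ ρ_J = cos(π/18) ≈ 0.984808.
root = sin(π/18) = 0.1736482  (since 1−cos² = sin²).
ω* = 2/(1 + 0.1736482) = 2/1.1736482 = 1.704088.
ρ(B_{ω*}) = ω*−1 = 0.704088

ω* = 1.704088, ρ_SOR = 0.704088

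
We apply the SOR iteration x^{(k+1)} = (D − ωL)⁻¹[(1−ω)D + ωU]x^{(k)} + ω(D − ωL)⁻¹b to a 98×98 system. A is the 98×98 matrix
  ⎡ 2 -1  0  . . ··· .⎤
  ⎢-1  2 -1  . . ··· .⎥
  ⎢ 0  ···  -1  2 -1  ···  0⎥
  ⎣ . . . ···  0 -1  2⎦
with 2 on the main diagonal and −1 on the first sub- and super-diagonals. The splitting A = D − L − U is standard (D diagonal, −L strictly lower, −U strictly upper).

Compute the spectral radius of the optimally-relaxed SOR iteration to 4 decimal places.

ρ_J = max_k |cos(kπ/99)| = cos(π/99) = 0.9995
√(1 − cos²(π/99)) = sin(π/99) ≈ 0.03173.
ω* = 2/(1 + 0.03173) = 2/1.03173 = 1.9385.
and ρ(B_{ω*}) = 1.9385 − 1 = 0.9385.

ρ_SOR = 0.9385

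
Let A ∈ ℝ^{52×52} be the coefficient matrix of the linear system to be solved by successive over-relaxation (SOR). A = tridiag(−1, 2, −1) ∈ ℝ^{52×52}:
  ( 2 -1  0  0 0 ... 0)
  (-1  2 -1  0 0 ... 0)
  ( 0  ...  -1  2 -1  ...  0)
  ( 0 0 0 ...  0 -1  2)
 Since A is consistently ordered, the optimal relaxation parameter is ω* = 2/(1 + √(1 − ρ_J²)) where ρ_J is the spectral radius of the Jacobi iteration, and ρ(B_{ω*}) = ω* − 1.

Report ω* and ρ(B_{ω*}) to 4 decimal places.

With n=52, ρ(Jacobi) = cos(π/53) = 0.9982.
1 − cos²(π/53) = sin²(π/53) ⇒ √(1−ρ_J²) = sin(π/53) = 0.05924.
ω* = 2 / (1 + 0.05924) = 2 / 1.05924 ≈ 1.8881.
and ρ(B_{ω*}) = 1.8881 − 1 = 0.8881.

ω* = 1.8881, ρ_SOR = 0.8881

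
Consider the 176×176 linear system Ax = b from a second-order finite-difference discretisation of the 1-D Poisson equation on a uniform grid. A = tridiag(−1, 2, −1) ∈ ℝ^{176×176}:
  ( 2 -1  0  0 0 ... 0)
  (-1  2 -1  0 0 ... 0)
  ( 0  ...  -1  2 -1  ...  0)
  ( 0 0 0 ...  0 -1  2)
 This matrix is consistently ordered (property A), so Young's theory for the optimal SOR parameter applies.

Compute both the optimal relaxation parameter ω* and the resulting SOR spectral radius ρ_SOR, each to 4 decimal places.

ω* = 1.9651, ρ_SOR = 0.9651

spectrum of D⁻¹(L+U) = {cos(kπ/177) : 1≤k≤176}; ρ_J = cos(π/177) = 0.9998.
1 − cos²(π/177) = sin²(π/177) ⇒ √(1−ρ_J²) = sin(π/177) = 0.01775.
So ω* = 2/1.01775 = 1.9651 (Young).
ρ(B_{ω*}) = ω*−1 = 0.9651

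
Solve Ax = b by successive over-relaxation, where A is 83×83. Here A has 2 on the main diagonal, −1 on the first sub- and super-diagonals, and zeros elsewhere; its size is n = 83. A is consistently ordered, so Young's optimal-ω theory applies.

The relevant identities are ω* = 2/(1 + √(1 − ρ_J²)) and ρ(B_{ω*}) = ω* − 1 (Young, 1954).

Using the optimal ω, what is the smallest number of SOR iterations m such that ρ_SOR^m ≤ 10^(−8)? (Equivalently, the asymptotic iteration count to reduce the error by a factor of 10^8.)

With n=83, ρ(Jacobi) = cos(π/84) = 0.9993007.
root = sin(π/84) = 0.0373912  (since 1−cos² = sin²).
Then 2/(1+√(1−ρ_J²)) = 2/(1+0.0373912); ω* = 2/1.0373912 = 1.9279130.
[ρ_SOR] ω* − 1 = 0.9279130.
(0.9279130)^m ≤ 10^{−8}  ⇒  m·ln(0.9279130) ≤ −8·ln10  ⇒  m ≥ 246.209  ⇒  m = 247

m = 247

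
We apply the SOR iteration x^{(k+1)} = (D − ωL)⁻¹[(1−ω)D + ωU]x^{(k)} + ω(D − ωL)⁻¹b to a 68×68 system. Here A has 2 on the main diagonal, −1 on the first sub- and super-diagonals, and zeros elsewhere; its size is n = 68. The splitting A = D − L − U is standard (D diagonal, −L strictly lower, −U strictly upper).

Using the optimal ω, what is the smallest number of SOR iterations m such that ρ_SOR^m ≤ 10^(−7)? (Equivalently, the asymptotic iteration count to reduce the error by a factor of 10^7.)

m = 177

With n=68, ρ(Jacobi) = cos(π/69) = 0.9989637.
1 − cos²(π/69) = sin²(π/69) ⇒ √(1−ρ_J²) = sin(π/69) = 0.0455146.
ω* = 2/(1+0.0455146) = 1.9129336
ρ(B_{ω*}) = ω*−1 = 0.9129336
Need (0.9129336)^m ≤ 10^(−7): m ≥ 7·ln10/|ln 0.9129336| = 16.1181/0.0910921 = 176.943 ⇒ m = 177.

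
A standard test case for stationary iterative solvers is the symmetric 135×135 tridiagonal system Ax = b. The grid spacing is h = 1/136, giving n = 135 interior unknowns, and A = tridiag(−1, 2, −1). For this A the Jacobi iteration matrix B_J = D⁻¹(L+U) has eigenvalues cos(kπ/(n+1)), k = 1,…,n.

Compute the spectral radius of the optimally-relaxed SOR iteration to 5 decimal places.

ρ_SOR = 0.95485

[ρ_J] n=135: ρ(B_J) = cos(π/(n+1)) = cos(π/136) = 0.99973.
√(1−ρ_J²) = |sin(π/136)| = 0.023098
So ω* = 2/1.023098 = 1.95485 (Young).
and ρ(B_{ω*}) = 1.95485 − 1 = 0.95485.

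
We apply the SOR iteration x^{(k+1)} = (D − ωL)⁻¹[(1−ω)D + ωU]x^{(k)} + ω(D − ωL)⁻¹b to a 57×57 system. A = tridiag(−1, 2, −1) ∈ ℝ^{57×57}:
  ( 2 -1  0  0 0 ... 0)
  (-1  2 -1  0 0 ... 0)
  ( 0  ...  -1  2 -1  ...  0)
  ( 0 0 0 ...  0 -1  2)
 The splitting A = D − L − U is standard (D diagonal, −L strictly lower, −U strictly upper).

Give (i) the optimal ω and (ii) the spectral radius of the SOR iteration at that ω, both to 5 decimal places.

ω* = 1.89728, ρ_SOR = 0.89728

With n=57, ρ(Jacobi) = cos(π/58) = 0.99853.
1 − cos²(π/58) = sin²(π/58) ⇒ √(1−ρ_J²) = sin(π/58) = 0.054139.
Then 2/(1+√(1−ρ_J²)) = 2/(1+0.054139); ω* = 2/1.054139 = 1.89728.
ρ_SOR = ω* − 1 = 1.89728 − 1 = 0.89728.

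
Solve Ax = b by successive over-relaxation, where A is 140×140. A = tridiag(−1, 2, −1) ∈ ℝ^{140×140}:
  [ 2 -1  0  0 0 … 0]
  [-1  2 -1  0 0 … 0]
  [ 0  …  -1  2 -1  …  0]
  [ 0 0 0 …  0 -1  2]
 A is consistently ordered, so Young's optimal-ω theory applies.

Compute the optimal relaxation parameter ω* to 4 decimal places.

n=140: λ(B_J) = 1 − λ(A)/2 = cos(kπ/141); k=1 gives ρ_J = 0.9998.
1 − cos²(π/141) = sin²(π/141) ⇒ √(1−ρ_J²) = sin(π/141) = 0.02228.
Then 2/(1+√(1−ρ_J²)) = 2/(1+0.02228); ω* = 2/1.02228 = 1.9564.
ρ(B_{ω*}) = ω*−1 = 0.9564

ω* = 1.9564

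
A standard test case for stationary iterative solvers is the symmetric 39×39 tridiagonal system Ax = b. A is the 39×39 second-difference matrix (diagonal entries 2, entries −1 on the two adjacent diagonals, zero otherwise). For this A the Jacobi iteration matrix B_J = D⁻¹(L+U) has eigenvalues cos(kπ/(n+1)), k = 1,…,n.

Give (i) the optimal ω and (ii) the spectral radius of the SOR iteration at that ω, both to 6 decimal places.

ω* = 1.854498, ρ_SOR = 0.854498

ρ_J = max_k |cos(kπ/40)| = cos(π/40) = 0.996917
√(1−ρ_J²) simplifies to sin(π/40) = 0.0784591.
[ω*] 2 ÷ (1 + 0.0784591) = 2 ÷ 1.0784591 = 1.854498.
and ρ(B_{ω*}) = 1.854498 − 1 = 0.854498.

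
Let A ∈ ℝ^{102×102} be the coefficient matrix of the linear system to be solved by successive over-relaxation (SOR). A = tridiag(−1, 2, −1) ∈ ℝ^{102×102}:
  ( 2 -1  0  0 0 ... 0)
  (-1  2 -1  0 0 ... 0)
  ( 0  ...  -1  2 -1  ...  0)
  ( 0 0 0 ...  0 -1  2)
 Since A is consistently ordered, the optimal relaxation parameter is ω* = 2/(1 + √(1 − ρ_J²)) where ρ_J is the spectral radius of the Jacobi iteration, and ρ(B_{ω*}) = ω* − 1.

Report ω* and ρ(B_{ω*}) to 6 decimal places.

ω* = 1.940813, ρ_SOR = 0.940813

n=102: λ(B_J) = 1 − λ(A)/2 = cos(kπ/103); k=1 gives ρ_J = 0.999535.
√(1−ρ_J²) simplifies to sin(π/103) = 0.0304962.
ω* = 2/(1 + 0.0304962) = 2/1.0304962 = 1.940813.
ρ(B_{ω*}) = ω*−1 = 0.940813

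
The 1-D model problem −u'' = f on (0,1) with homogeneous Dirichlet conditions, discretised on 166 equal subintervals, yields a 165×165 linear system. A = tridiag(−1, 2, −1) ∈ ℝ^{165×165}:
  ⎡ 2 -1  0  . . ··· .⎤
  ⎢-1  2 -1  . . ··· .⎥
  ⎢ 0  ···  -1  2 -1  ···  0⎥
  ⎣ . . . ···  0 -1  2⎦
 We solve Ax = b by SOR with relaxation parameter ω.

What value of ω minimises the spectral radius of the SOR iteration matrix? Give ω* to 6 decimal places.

ω* = 1.962855

spectrum of D⁻¹(L+U) = {cos(kπ/166) : 1≤k≤165}; ρ_J = cos(π/166) = 0.999821.
√(1−ρ_J²) = |sin(π/166)| = 0.0189241
So ω* = 2/1.0189241 = 1.962855 (Young).
ρ(B_{ω*}) = ω*−1 = 0.962855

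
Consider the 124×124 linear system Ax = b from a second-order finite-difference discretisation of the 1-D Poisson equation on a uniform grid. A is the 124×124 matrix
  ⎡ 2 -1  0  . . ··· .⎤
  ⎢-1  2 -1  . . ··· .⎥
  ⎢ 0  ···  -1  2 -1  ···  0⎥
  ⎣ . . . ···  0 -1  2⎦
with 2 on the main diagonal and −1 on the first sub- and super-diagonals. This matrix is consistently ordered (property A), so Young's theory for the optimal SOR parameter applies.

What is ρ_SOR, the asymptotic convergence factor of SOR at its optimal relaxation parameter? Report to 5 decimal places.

ρ_SOR = 0.95097

[ρ_J] n=124: ρ(B_J) = cos(π/(n+1)) = cos(π/125) = 0.99968.
root = sin(π/125) = 0.025130  (since 1−cos² = sin²).
[ω*] 2 ÷ (1 + 0.025130) = 2 ÷ 1.025130 = 1.95097.
ρ_SOR = ω* − 1 = 1.95097 − 1 = 0.95097.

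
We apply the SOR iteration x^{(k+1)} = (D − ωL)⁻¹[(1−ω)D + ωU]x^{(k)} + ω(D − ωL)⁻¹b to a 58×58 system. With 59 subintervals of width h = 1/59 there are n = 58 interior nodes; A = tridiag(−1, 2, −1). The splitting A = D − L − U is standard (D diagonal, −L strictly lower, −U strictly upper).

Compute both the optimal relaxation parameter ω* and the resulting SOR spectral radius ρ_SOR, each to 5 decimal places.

ω* = 1.89893, ρ_SOR = 0.89893

B_J for the 58×58 system has eigenvalues cos(kπ/59); ρ_J = cos(π/59) = 0.99858.
root = sin(π/59) = 0.053222  (since 1−cos² = sin²).
ω* = 2/(1+0.053222) = 1.89893
At ω = 1.89893 every |λ(B_ω)| = ω−1, so ρ_SOR = 0.89893.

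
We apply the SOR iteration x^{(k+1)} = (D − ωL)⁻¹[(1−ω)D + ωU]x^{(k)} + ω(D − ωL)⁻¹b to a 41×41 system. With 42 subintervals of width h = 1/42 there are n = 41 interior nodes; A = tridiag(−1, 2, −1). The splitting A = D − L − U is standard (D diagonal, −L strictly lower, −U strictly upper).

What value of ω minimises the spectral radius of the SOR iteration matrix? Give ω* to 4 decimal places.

ω* = 1.8609

spectrum of D⁻¹(L+U) = {cos(kπ/42) : 1≤k≤41}; ρ_J = cos(π/42) = 0.9972.
√(1 − cos²(π/42)) = sin(π/42) ≈ 0.07473.
So ω* = 2/1.07473 = 1.8609 (Young).
ρ_SOR = ω* − 1 ≈ 0.8609.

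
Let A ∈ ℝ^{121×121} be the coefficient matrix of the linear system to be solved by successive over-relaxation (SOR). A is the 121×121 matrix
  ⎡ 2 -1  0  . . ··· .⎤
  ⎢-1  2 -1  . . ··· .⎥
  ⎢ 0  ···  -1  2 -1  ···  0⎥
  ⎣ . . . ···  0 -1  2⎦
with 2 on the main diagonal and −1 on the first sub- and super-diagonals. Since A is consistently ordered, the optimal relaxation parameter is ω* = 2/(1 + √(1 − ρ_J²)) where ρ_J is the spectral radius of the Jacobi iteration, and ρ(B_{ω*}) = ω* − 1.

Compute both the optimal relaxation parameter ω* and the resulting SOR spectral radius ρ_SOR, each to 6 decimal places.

[ρ_J] n=121: ρ(B_J) = cos(π/(n+1)) = cos(π/122) = 0.999668.
√(1−ρ_J²) simplifies to sin(π/122) = 0.0257479.
ω* = 2/(1+0.0257479) = 1.949797
[ρ_SOR] ω* − 1 = 0.949797.

ω* = 1.949797, ρ_SOR = 0.949797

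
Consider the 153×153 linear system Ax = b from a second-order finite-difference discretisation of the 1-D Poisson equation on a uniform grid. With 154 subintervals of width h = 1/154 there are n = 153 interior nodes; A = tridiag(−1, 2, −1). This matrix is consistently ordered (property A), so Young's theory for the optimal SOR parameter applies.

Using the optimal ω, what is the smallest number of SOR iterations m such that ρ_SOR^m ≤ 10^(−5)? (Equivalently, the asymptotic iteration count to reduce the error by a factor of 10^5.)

[ρ_J] n=153: ρ(B_J) = cos(π/(n+1)) = cos(π/154) = 0.9997919.
√(1 − cos²(π/154)) = sin(π/154) ≈ 0.0203985.
Then 2/(1+√(1−ρ_J²)) = 2/(1+0.0203985); ω* = 2/1.0203985 = 1.9600186.
and ρ(B_{ω*}) = 1.9600186 − 1 = 0.9600186.
ρ_SOR^m ≤ 10^(−5) ⇔ m ≥ 5·ln10/(−ln 0.9600186) = 11.5129/0.0408026 = 282.161; m = ⌈282.161⌉ = 283.

m = 283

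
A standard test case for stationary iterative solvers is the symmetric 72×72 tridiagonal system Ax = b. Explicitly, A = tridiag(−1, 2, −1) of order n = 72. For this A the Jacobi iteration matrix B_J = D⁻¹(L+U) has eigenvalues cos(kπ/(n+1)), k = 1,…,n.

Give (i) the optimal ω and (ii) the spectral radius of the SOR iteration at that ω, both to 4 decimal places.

[ρ_J] n=72: ρ(B_J) = cos(π/(n+1)) = cos(π/73) = 0.9991.
1 − cos²(π/73) = sin²(π/73) ⇒ √(1−ρ_J²) = sin(π/73) = 0.04302.
ω* = 2/(1+0.04302) = 1.9175
Hence ρ(B_{ω*}) = 1.9175 − 1 = 0.9175.

ω* = 1.9175, ρ_SOR = 0.9175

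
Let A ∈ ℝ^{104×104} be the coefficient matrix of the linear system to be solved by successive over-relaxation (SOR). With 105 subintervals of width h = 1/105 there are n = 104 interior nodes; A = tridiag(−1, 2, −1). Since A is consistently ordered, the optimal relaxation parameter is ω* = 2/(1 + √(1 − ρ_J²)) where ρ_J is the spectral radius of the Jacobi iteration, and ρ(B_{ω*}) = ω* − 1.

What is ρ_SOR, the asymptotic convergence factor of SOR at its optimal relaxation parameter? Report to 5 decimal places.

ρ_SOR = 0.94191

½·tridiag(1,0,1) at n=104: λ_k = cos(kπ/105); max |λ| at k=1 ⇒ ρ_J = cos(π/105) ≈ 0.99955.
√(1−ρ_J²) = |sin(π/105)| = 0.029915
ω* = 2/(1 + 0.029915) = 2/1.029915 = 1.94191.
[ρ_SOR] ω* − 1 = 0.94191.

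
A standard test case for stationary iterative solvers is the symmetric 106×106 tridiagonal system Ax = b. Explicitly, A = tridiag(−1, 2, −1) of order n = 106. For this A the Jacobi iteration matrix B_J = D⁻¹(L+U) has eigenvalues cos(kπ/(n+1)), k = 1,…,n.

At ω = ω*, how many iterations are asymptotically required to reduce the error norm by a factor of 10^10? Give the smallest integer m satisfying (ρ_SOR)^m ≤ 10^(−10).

½·tridiag(1,0,1) at n=106: λ_k = cos(kπ/107); max |λ| at k=1 ⇒ ρ_J = cos(π/107) ≈ 0.9995690.
√(1−ρ_J²) = |sin(π/107)| = 0.0293565
[ω*] 2 ÷ (1 + 0.0293565) = 2 ÷ 1.0293565 = 1.9429615.
ρ(B_{ω*}) = ω*−1 = 0.9429615
m ≥ 10·ln10 / (−ln 0.9429615) = 392.065; smallest integer m = 393.

m = 393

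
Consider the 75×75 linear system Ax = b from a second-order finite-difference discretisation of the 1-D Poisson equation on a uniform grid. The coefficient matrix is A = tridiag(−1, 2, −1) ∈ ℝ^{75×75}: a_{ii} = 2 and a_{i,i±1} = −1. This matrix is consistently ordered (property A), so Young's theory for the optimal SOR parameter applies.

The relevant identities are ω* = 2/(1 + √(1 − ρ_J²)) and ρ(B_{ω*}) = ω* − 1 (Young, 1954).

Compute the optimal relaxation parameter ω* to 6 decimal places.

ω* = 1.920630

n=75: λ(B_J) = 1 − λ(A)/2 = cos(kπ/76); k=1 gives ρ_J = 0.999146.
root = sin(π/76) = 0.0413250  (since 1−cos² = sin²).
ω* = 2/(1+0.0413250) = 1.920630
and ρ(B_{ω*}) = 1.920630 − 1 = 0.920630.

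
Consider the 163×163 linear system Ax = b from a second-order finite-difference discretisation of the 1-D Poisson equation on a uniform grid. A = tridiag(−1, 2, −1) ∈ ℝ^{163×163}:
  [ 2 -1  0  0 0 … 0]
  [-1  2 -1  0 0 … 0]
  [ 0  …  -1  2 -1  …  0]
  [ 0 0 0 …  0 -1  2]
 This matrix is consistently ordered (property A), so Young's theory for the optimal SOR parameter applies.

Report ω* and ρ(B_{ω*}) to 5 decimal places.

With n=163, ρ(Jacobi) = cos(π/164) = 0.99982.
1 − cos²(π/164) = sin²(π/164) ⇒ √(1−ρ_J²) = sin(π/164) = 0.019155.
ω* = 2/(1+0.019155) = 1.96241
[ρ_SOR] ω* − 1 = 0.96241.

ω* = 1.96241, ρ_SOR = 0.96241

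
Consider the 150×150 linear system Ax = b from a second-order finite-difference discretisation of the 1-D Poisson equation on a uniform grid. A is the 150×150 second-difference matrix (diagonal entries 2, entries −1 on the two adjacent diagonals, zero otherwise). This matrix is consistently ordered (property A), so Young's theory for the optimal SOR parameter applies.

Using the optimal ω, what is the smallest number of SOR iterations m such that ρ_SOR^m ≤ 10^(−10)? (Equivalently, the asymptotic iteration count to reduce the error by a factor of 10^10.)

m = 554

spectrum of D⁻¹(L+U) = {cos(kπ/151) : 1≤k≤150}; ρ_J = cos(π/151) = 0.9997836.
root = sin(π/151) = 0.0208037  (since 1−cos² = sin²).
Then 2/(1+√(1−ρ_J²)) = 2/(1+0.0208037); ω* = 2/1.0208037 = 1.9592405.
At ω = 1.9592405 every |λ(B_ω)| = ω−1, so ρ_SOR = 0.9592405.
(0.9592405)^m ≤ 10^{−10}  ⇒  m·ln(0.9592405) ≤ −10·ln10  ⇒  m ≥ 553.328  ⇒  m = 554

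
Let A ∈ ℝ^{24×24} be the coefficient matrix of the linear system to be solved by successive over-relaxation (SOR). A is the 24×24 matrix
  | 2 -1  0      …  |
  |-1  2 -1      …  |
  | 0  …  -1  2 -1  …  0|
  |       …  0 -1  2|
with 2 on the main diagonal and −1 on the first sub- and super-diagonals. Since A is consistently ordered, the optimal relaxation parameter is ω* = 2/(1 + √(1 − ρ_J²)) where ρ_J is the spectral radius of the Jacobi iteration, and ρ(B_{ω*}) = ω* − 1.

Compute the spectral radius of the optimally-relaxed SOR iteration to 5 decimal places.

ρ_SOR = 0.77725

spectrum of D⁻¹(L+U) = {cos(kπ/25) : 1≤k≤24}; ρ_J = cos(π/25) = 0.99211.
root = sin(π/25) = 0.125333  (since 1−cos² = sin²).
[ω*] 2 ÷ (1 + 0.125333) = 2 ÷ 1.125333 = 1.77725.
ρ(B_{ω*}) = ω*−1 = 0.77725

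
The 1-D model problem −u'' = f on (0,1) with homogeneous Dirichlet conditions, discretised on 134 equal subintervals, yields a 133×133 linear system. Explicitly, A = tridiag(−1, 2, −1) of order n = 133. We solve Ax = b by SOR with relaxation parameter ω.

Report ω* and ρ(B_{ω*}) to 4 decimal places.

n=133: λ(B_J) = 1 − λ(A)/2 = cos(kπ/134); k=1 gives ρ_J = 0.9997.
√(1 − cos²(π/134)) = sin(π/134) ≈ 0.02344.
ω* = 2/(1+0.02344) = 1.9542
ρ_SOR = ω* − 1 ≈ 0.9542.

ω* = 1.9542, ρ_SOR = 0.9542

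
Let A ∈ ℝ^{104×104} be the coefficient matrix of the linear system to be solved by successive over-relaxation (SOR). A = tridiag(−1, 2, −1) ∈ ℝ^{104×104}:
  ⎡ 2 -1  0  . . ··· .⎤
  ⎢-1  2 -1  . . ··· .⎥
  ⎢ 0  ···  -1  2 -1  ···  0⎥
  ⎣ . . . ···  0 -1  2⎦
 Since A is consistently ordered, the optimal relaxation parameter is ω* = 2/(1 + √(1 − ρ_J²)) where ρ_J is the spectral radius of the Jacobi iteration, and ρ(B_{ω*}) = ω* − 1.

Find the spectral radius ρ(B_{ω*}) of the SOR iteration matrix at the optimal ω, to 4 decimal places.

[ρ_J] n=104: ρ(B_J) = cos(π/(n+1)) = cos(π/105) = 0.9996.
√(1−ρ_J²) simplifies to sin(π/105) = 0.02992.
[ω*] 2 ÷ (1 + 0.02992) = 2 ÷ 1.02992 = 1.9419.
[ρ_SOR] ω* − 1 = 0.9419.

ρ_SOR = 0.9419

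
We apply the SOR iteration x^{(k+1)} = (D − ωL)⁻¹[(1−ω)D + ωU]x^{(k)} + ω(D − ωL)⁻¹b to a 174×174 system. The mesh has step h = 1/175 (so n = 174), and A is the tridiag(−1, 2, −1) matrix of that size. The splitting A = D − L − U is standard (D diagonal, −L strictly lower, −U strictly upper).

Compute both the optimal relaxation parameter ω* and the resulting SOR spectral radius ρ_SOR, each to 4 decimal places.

ω* = 1.9647, ρ_SOR = 0.9647

spectrum of D⁻¹(L+U) = {cos(kπ/175) : 1≤k≤174}; ρ_J = cos(π/175) = 0.9998.
√(1−ρ_J²) simplifies to sin(π/175) = 0.01795.
Then 2/(1+√(1−ρ_J²)) = 2/(1+0.01795); ω* = 2/1.01795 = 1.9647.
[ρ_SOR] ω* − 1 = 0.9647.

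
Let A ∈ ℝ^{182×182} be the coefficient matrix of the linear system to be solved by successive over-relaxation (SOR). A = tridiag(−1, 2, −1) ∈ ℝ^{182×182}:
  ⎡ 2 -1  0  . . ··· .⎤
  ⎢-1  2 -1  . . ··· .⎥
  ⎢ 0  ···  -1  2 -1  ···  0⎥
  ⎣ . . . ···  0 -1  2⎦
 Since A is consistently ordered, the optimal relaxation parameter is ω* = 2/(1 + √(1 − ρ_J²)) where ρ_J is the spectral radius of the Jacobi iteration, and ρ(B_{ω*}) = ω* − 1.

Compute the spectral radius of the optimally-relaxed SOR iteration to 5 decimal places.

ρ_SOR = 0.96625

½·tridiag(1,0,1) at n=182: λ_k = cos(kπ/183); max |λ| at k=1 ⇒ ρ_J = cos(π/183) ≈ 0.99985.
√(1−ρ_J²) = |sin(π/183)| = 0.017166
Young: ω* = 2/(1+√(1−ρ_J²)) = 2/(1+0.017166) = 2/1.017166 = 1.96625.
Hence ρ(B_{ω*}) = 1.96625 − 1 = 0.96625.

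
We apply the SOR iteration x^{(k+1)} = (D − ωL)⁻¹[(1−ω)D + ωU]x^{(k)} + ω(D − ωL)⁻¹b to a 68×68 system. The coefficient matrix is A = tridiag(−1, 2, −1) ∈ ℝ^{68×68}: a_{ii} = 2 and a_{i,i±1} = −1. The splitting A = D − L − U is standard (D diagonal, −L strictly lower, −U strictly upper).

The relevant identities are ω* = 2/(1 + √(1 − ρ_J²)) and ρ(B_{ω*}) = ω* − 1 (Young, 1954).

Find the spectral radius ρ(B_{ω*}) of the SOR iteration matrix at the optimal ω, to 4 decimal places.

ρ_SOR = 0.9129

ρ_J = max_k |cos(kπ/69)| = cos(π/69) = 0.9990
root = sin(π/69) = 0.04551  (since 1−cos² = sin²).
ω* = 2/(1+0.04551) = 1.9129
and ρ(B_{ω*}) = 1.9129 − 1 = 0.9129.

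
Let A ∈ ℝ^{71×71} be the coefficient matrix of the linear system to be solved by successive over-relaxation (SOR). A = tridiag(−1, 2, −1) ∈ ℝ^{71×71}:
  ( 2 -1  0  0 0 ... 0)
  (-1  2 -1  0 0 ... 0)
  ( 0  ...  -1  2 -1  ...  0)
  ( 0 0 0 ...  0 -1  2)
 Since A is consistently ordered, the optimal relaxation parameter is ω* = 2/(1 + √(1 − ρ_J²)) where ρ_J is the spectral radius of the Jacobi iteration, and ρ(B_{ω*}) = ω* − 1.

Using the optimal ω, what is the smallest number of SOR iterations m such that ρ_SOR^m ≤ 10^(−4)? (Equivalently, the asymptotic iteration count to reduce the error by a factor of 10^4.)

m = 106

½·tridiag(1,0,1) at n=71: λ_k = cos(kπ/72); max |λ| at k=1 ⇒ ρ_J = cos(π/72) ≈ 0.9990482.
1 − cos²(π/72) = sin²(π/72) ⇒ √(1−ρ_J²) = sin(π/72) = 0.0436194.
Young: ω* = 2/(1+√(1−ρ_J²)) = 2/(1+0.0436194) = 2/1.0436194 = 1.9164075.
ρ_SOR = ω* − 1 = 1.9164075 − 1 = 0.9164075.
m ≥ 4·ln10 / (−ln 0.9164075) = 105.509; smallest integer m = 106.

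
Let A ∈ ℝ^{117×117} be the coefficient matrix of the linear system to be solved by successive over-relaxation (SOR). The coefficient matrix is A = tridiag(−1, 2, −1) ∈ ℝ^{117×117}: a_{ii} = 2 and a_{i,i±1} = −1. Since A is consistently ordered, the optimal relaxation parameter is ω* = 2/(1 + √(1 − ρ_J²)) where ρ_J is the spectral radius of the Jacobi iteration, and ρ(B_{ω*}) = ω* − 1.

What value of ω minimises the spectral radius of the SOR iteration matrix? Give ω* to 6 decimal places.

½·tridiag(1,0,1) at n=117: λ_k = cos(kπ/118); max |λ| at k=1 ⇒ ρ_J = cos(π/118) ≈ 0.999646.
√(1−ρ_J²) = |sin(π/118)| = 0.0266205
ω* = 2/(1 + 0.0266205) = 2/1.0266205 = 1.948140.
[ρ_SOR] ω* − 1 = 0.948140.

ω* = 1.948140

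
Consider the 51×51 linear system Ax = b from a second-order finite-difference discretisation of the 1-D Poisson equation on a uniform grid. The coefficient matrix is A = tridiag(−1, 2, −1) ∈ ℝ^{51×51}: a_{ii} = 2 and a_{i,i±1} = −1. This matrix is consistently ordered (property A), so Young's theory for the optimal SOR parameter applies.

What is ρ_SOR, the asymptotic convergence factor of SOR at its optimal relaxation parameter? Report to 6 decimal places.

ρ_SOR = 0.886119

ρ_J = max_k |cos(kπ/52)| = cos(π/52) = 0.998176
√(1 − cos²(π/52)) = sin(π/52) ≈ 0.0603785.
ω* = 2 / (1 + 0.0603785) = 2 / 1.0603785 ≈ 1.886119.
ρ_SOR = ω* − 1 ≈ 0.886119.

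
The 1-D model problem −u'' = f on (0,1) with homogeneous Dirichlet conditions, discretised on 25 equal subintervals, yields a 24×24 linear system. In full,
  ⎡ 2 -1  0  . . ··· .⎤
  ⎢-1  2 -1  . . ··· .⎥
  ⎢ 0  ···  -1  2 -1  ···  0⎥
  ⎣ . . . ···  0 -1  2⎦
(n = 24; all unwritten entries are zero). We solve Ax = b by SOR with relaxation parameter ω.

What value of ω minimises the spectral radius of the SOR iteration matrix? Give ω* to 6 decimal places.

B_J for the 24×24 system has eigenvalues cos(kπ/25); ρ_J = cos(π/25) = 0.992115.
√(1−ρ_J²) simplifies to sin(π/25) = 0.1253332.
ω* = 2 / (1 + 0.1253332) = 2 / 1.1253332 ≈ 1.777251.
Hence ρ(B_{ω*}) = 1.777251 − 1 = 0.777251.

ω* = 1.777251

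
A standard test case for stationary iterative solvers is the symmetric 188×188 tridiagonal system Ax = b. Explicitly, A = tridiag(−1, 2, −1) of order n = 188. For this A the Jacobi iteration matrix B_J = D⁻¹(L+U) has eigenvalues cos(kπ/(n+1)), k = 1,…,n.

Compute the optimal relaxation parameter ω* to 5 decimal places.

B_J for the 188×188 system has eigenvalues cos(kπ/189); ρ_J = cos(π/189) = 0.99986.
√(1−ρ_J²) = |sin(π/189)| = 0.016621
Then 2/(1+√(1−ρ_J²)) = 2/(1+0.016621); ω* = 2/1.016621 = 1.96730.
[ρ_SOR] ω* − 1 = 0.96730.

ω* = 1.96730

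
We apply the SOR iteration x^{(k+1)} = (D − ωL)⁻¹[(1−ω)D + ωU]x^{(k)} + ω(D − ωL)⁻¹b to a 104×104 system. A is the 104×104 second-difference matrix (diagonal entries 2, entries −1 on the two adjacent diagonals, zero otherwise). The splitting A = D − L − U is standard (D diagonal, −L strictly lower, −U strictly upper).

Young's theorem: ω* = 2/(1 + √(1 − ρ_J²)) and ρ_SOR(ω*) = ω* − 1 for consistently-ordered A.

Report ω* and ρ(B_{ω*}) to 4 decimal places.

ρ_J = max_k |cos(kπ/105)| = cos(π/105) = 0.9996
√(1−ρ_J²) simplifies to sin(π/105) = 0.02992.
[ω*] 2 ÷ (1 + 0.02992) = 2 ÷ 1.02992 = 1.9419.
At ω = 1.9419 every |λ(B_ω)| = ω−1, so ρ_SOR = 0.9419.

ω* = 1.9419, ρ_SOR = 0.9419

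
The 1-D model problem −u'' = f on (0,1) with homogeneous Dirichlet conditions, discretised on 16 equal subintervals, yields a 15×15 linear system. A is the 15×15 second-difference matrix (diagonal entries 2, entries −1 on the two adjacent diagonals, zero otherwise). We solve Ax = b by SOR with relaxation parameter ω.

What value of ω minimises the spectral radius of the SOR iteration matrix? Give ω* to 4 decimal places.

spectrum of D⁻¹(L+U) = {cos(kπ/16) : 1≤k≤15}; ρ_J = cos(π/16) = 0.9808.
root = sin(π/16) = 0.19509  (since 1−cos² = sin²).
ω* = 2/(1+0.19509) = 1.6735
ρ_SOR = ω* − 1 = 1.6735 − 1 = 0.6735.

ω* = 1.6735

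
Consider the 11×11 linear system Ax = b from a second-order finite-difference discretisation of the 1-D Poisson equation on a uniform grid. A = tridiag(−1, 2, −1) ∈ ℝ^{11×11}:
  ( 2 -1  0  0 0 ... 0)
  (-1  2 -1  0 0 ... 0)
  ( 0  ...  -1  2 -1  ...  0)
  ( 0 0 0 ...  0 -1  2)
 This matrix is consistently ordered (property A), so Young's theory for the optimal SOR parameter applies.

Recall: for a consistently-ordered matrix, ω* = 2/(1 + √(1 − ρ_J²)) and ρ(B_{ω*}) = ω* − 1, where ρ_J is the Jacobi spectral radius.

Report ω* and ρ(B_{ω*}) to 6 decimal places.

spectrum of D⁻¹(L+U) = {cos(kπ/12) : 1≤k≤11}; ρ_J = cos(π/12) = 0.965926.
√(1 − cos²(π/12)) = sin(π/12) ≈ 0.2588190.
ω* = 2/(1 + 0.2588190) = 2/1.2588190 = 1.588791.
ρ_SOR = ω* − 1 ≈ 0.588791.

ω* = 1.588791, ρ_SOR = 0.588791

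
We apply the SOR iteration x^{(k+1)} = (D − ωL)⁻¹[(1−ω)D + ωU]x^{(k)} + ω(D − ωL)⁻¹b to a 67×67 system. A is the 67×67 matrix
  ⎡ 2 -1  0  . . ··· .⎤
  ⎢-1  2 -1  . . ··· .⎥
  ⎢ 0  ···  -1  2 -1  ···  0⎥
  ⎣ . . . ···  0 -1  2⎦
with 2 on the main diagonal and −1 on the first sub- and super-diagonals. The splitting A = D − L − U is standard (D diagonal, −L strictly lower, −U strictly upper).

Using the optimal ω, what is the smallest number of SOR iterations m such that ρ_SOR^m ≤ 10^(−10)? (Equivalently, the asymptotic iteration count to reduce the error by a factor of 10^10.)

m = 250

With n=67, ρ(Jacobi) = cos(π/68) = 0.9989330.
√(1 − cos²(π/68)) = sin(π/68) ≈ 0.0461835.
Then 2/(1+√(1−ρ_J²)) = 2/(1+0.0461835); ω* = 2/1.0461835 = 1.9117105.
and ρ(B_{ω*}) = 1.9117105 − 1 = 0.9117105.
For 10 digits: m = 10·ln10 / (−ln 0.9117105) = 23.0259/0.0924328 = 249.110; round up → m = 250.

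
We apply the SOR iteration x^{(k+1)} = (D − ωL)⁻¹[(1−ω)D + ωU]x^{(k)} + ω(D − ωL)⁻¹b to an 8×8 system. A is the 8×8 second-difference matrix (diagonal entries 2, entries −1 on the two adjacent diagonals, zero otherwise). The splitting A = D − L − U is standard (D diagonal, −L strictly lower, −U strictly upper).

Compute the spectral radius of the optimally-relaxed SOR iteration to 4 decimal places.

½·tridiag(1,0,1) at n=8: λ_k = cos(kπ/9); max |λ| at k=1 ⇒ ρ_J = cos(π/9) ≈ 0.9397.
root = sin(π/9) = 0.34202  (since 1−cos² = sin²).
Then 2/(1+√(1−ρ_J²)) = 2/(1+0.34202); ω* = 2/1.34202 = 1.4903.
Hence ρ(B_{ω*}) = 1.4903 − 1 = 0.4903.

ρ_SOR = 0.4903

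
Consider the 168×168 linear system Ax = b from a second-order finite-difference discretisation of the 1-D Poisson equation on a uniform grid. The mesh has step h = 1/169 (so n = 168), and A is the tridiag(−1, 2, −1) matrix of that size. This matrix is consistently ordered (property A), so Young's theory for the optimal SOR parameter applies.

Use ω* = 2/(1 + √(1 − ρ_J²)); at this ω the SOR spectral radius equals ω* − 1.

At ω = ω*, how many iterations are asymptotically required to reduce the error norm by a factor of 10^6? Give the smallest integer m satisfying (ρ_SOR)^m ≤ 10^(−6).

m = 372

n=168: λ(B_J) = 1 − λ(A)/2 = cos(kπ/169); k=1 gives ρ_J = 0.9998272.
√(1 − cos²(π/169)) = sin(π/169) ≈ 0.0185882.
ω* = 2 / (1 + 0.0185882) = 2 / 1.0185882 ≈ 1.9635020.
At ω = 1.9635020 every |λ(B_ω)| = ω−1, so ρ_SOR = 0.9635020.
m ≥ 6·ln10 / (−ln 0.9635020) = 371.577; smallest integer m = 372.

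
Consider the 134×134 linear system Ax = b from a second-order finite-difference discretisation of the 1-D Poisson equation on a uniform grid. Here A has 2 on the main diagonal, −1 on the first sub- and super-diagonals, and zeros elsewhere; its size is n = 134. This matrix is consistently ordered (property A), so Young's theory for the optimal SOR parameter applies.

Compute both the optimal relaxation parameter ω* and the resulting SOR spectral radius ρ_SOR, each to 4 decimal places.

With n=134, ρ(Jacobi) = cos(π/135) = 0.9997.
√(1−ρ_J²) simplifies to sin(π/135) = 0.02327.
[ω*] 2 ÷ (1 + 0.02327) = 2 ÷ 1.02327 = 1.9545.
Hence ρ(B_{ω*}) = 1.9545 − 1 = 0.9545.

ω* = 1.9545, ρ_SOR = 0.9545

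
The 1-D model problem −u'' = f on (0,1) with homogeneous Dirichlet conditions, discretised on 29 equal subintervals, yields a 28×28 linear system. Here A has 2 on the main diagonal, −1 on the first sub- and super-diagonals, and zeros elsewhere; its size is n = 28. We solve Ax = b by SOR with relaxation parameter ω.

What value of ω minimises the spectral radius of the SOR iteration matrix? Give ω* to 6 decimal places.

ω* = 1.804860

spectrum of D⁻¹(L+U) = {cos(kπ/29) : 1≤k≤28}; ρ_J = cos(π/29) = 0.994138.
√(1−ρ_J²) = |sin(π/29)| = 0.1081190
Then 2/(1+√(1−ρ_J²)) = 2/(1+0.1081190); ω* = 2/1.1081190 = 1.804860.
ρ(B_{ω*}) = ω*−1 = 0.804860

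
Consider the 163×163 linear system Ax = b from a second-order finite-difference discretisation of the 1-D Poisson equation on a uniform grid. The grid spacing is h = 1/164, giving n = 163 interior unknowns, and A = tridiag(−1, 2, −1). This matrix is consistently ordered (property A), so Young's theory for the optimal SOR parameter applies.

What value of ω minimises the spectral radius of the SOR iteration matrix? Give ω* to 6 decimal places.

ω* = 1.962410

spectrum of D⁻¹(L+U) = {cos(kπ/164) : 1≤k≤163}; ρ_J = cos(π/164) = 0.999817.
√(1−ρ_J²) simplifies to sin(π/164) = 0.0191549.
ω* = 2 / (1 + 0.0191549) = 2 / 1.0191549 ≈ 1.962410.
At ω = 1.962410 every |λ(B_ω)| = ω−1, so ρ_SOR = 0.962410.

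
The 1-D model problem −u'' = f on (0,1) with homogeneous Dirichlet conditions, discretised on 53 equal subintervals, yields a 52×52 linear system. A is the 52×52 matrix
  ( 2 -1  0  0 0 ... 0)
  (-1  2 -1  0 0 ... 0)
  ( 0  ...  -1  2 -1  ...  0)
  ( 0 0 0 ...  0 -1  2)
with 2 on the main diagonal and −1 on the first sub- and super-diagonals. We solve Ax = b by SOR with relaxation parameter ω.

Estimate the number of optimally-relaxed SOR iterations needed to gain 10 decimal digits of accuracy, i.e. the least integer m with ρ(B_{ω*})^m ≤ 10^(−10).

spectrum of D⁻¹(L+U) = {cos(kπ/53) : 1≤k≤52}; ρ_J = cos(π/53) = 0.9982437.
√(1−ρ_J²) = |sin(π/53)| = 0.0592406
So ω* = 2/1.0592406 = 1.8881451 (Young).
ρ_SOR = ω* − 1 = 1.8881451 − 1 = 0.8881451.
m ≥ 10·ln10 / (−ln 0.8881451) = 194.115; smallest integer m = 195.

m = 195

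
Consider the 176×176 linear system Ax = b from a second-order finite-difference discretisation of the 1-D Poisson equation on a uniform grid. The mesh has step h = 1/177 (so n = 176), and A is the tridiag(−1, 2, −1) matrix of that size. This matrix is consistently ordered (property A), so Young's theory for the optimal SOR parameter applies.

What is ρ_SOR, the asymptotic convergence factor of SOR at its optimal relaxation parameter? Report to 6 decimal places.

ρ_SOR = 0.965123

½·tridiag(1,0,1) at n=176: λ_k = cos(kπ/177); max |λ| at k=1 ⇒ ρ_J = cos(π/177) ≈ 0.999842.
√(1 − cos²(π/177)) = sin(π/177) ≈ 0.0177482.
Young: ω* = 2/(1+√(1−ρ_J²)) = 2/(1+0.0177482) = 2/1.0177482 = 1.965123.
ρ(B_{ω*}) = ω*−1 = 0.965123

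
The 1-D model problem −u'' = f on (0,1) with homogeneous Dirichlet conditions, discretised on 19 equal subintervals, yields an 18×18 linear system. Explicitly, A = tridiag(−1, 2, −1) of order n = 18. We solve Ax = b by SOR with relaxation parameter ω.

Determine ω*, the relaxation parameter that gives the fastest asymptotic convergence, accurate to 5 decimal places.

ω* = 1.71734

ρ_J = max_k |cos(kπ/19)| = cos(π/19) = 0.98636
root = sin(π/19) = 0.164595  (since 1−cos² = sin²).
ω* = 2 / (1 + 0.164595) = 2 / 1.164595 ≈ 1.71734.
Hence ρ(B_{ω*}) = 1.71734 − 1 = 0.71734.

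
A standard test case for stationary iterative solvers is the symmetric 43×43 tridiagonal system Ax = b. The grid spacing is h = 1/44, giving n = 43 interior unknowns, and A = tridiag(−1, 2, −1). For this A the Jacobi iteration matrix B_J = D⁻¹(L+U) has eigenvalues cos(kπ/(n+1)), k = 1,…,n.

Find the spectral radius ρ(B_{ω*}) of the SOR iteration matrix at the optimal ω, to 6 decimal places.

ρ_SOR = 0.866822

spectrum of D⁻¹(L+U) = {cos(kπ/44) : 1≤k≤43}; ρ_J = cos(π/44) = 0.997452.
root = sin(π/44) = 0.0713392  (since 1−cos² = sin²).
ω* = 2/(1+0.0713392) = 1.866822
and ρ(B_{ω*}) = 1.866822 − 1 = 0.866822.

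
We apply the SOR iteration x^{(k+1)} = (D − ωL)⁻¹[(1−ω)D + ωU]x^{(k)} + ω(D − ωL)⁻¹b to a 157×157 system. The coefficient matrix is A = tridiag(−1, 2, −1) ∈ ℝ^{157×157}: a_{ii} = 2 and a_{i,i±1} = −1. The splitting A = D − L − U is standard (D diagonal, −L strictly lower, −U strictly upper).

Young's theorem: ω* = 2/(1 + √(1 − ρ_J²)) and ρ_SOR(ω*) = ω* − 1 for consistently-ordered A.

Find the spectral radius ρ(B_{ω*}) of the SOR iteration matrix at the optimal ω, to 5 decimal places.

B_J for the 157×157 system has eigenvalues cos(kπ/158); ρ_J = cos(π/158) = 0.99980.
√(1−ρ_J²) = |sin(π/158)| = 0.019882
[ω*] 2 ÷ (1 + 0.019882) = 2 ÷ 1.019882 = 1.96101.
and ρ(B_{ω*}) = 1.96101 − 1 = 0.96101.

ρ_SOR = 0.96101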